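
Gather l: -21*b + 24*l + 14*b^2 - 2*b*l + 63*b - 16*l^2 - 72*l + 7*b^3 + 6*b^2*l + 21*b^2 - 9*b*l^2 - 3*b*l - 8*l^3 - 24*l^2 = 7*b^3 + 35*b^2 + 42*b - 8*l^3 + l^2*(-9*b - 40) + l*(6*b^2 - 5*b - 48)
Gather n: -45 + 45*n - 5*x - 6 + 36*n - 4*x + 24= 81*n - 9*x - 27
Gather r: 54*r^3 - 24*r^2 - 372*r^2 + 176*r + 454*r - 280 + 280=54*r^3 - 396*r^2 + 630*r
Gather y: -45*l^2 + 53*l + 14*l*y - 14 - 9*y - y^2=-45*l^2 + 53*l - y^2 + y*(14*l - 9) - 14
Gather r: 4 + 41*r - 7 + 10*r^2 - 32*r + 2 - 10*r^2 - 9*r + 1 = 0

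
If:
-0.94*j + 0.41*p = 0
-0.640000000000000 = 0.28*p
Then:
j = -1.00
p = -2.29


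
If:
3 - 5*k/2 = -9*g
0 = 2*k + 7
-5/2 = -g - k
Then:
No Solution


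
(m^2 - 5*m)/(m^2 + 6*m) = (m - 5)/(m + 6)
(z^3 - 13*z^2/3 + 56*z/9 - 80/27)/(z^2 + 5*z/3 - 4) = (z^2 - 3*z + 20/9)/(z + 3)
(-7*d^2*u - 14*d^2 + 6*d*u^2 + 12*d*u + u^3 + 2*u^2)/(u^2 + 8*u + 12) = (-7*d^2 + 6*d*u + u^2)/(u + 6)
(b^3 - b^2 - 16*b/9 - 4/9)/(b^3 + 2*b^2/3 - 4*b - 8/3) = (b + 1/3)/(b + 2)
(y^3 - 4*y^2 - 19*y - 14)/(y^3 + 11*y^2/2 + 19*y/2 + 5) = 2*(y - 7)/(2*y + 5)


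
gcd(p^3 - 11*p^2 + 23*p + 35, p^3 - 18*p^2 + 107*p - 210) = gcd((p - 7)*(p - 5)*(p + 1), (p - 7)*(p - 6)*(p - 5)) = p^2 - 12*p + 35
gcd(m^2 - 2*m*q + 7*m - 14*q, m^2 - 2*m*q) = -m + 2*q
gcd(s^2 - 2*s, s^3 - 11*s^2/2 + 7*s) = s^2 - 2*s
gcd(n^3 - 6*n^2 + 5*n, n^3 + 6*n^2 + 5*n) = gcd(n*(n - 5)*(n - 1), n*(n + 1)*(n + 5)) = n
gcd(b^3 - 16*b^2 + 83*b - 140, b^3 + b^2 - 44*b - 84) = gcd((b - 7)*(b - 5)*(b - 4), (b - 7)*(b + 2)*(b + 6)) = b - 7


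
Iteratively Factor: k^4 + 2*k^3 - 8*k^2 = (k - 2)*(k^3 + 4*k^2) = k*(k - 2)*(k^2 + 4*k) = k*(k - 2)*(k + 4)*(k)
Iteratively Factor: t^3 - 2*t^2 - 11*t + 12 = (t - 1)*(t^2 - t - 12) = (t - 4)*(t - 1)*(t + 3)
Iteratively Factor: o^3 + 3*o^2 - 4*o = (o)*(o^2 + 3*o - 4) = o*(o - 1)*(o + 4)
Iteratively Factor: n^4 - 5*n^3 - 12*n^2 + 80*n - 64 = (n - 4)*(n^3 - n^2 - 16*n + 16) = (n - 4)*(n - 1)*(n^2 - 16) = (n - 4)^2*(n - 1)*(n + 4)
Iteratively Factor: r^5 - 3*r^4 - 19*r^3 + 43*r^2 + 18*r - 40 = (r - 5)*(r^4 + 2*r^3 - 9*r^2 - 2*r + 8) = (r - 5)*(r + 1)*(r^3 + r^2 - 10*r + 8) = (r - 5)*(r - 2)*(r + 1)*(r^2 + 3*r - 4) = (r - 5)*(r - 2)*(r + 1)*(r + 4)*(r - 1)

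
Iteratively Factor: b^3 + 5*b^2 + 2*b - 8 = (b + 2)*(b^2 + 3*b - 4) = (b + 2)*(b + 4)*(b - 1)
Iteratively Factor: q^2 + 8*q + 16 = (q + 4)*(q + 4)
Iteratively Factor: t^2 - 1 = (t + 1)*(t - 1)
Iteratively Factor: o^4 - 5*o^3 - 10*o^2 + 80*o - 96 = (o - 2)*(o^3 - 3*o^2 - 16*o + 48) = (o - 3)*(o - 2)*(o^2 - 16) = (o - 4)*(o - 3)*(o - 2)*(o + 4)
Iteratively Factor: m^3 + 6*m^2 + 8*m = (m)*(m^2 + 6*m + 8) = m*(m + 4)*(m + 2)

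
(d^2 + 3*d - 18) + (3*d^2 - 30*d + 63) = 4*d^2 - 27*d + 45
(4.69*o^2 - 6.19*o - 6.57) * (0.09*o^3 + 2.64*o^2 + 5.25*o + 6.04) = 0.4221*o^5 + 11.8245*o^4 + 7.6896*o^3 - 21.5147*o^2 - 71.8801*o - 39.6828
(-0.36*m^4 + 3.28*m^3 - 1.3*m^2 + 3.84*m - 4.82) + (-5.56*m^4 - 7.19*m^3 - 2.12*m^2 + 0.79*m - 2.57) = -5.92*m^4 - 3.91*m^3 - 3.42*m^2 + 4.63*m - 7.39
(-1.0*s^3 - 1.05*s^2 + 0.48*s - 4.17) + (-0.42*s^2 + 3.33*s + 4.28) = -1.0*s^3 - 1.47*s^2 + 3.81*s + 0.11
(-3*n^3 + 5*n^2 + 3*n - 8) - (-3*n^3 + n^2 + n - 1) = 4*n^2 + 2*n - 7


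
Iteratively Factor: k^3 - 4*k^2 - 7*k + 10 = (k - 1)*(k^2 - 3*k - 10) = (k - 1)*(k + 2)*(k - 5)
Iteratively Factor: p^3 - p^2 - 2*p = (p + 1)*(p^2 - 2*p) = p*(p + 1)*(p - 2)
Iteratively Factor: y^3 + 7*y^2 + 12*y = (y + 4)*(y^2 + 3*y) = y*(y + 4)*(y + 3)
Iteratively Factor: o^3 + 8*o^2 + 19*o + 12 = (o + 3)*(o^2 + 5*o + 4) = (o + 3)*(o + 4)*(o + 1)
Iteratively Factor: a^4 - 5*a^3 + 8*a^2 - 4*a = (a)*(a^3 - 5*a^2 + 8*a - 4) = a*(a - 2)*(a^2 - 3*a + 2) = a*(a - 2)*(a - 1)*(a - 2)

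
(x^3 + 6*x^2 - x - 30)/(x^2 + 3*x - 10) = x + 3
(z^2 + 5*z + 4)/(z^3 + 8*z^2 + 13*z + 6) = (z + 4)/(z^2 + 7*z + 6)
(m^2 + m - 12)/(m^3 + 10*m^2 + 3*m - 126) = (m + 4)/(m^2 + 13*m + 42)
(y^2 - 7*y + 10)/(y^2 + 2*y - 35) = (y - 2)/(y + 7)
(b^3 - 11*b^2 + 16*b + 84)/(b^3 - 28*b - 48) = (b - 7)/(b + 4)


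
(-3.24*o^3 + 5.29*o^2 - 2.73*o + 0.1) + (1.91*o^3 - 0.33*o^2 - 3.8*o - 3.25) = -1.33*o^3 + 4.96*o^2 - 6.53*o - 3.15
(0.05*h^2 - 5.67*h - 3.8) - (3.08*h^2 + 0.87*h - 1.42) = -3.03*h^2 - 6.54*h - 2.38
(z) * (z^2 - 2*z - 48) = z^3 - 2*z^2 - 48*z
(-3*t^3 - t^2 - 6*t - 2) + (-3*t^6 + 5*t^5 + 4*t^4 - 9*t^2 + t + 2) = -3*t^6 + 5*t^5 + 4*t^4 - 3*t^3 - 10*t^2 - 5*t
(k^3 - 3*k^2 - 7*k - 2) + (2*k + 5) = k^3 - 3*k^2 - 5*k + 3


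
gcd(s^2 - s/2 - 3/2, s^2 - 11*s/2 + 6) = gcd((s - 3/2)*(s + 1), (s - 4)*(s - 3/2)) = s - 3/2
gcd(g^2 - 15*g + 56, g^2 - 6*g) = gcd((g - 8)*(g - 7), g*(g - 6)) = 1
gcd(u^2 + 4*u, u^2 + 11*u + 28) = u + 4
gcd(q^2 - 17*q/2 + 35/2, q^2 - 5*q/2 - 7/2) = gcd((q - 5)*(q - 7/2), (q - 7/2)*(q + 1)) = q - 7/2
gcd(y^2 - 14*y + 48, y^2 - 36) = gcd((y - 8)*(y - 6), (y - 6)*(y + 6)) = y - 6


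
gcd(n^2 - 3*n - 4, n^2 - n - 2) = n + 1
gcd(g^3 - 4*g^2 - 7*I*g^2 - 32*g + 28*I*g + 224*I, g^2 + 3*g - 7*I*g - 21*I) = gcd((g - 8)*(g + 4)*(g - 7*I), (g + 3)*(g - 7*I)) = g - 7*I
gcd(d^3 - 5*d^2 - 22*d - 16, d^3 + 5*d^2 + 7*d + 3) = d + 1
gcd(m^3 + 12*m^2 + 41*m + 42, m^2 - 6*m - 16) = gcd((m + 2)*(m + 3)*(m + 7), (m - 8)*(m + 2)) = m + 2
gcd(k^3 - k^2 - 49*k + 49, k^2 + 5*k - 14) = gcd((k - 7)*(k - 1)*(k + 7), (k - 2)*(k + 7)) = k + 7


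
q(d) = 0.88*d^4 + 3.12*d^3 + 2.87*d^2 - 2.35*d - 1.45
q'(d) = 3.52*d^3 + 9.36*d^2 + 5.74*d - 2.35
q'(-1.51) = -1.79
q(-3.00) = 18.47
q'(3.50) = 283.32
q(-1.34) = 2.18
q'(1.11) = 20.37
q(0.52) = -1.39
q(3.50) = 291.31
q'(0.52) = 3.66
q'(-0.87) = -2.58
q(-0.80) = 1.03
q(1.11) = 5.08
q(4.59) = 740.54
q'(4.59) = 561.59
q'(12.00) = 7496.93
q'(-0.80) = -2.75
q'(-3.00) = -30.37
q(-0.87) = 1.22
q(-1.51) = 2.48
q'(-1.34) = -1.70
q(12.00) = 24022.67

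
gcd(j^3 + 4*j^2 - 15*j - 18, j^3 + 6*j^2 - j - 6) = j^2 + 7*j + 6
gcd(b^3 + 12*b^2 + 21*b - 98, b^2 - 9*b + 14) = b - 2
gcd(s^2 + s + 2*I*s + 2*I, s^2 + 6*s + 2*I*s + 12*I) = s + 2*I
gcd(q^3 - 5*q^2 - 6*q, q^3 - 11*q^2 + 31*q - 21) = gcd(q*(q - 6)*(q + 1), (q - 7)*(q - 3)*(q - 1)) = 1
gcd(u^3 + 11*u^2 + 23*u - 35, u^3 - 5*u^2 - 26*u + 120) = u + 5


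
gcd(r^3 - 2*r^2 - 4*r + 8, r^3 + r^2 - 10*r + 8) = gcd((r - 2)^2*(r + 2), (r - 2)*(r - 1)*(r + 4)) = r - 2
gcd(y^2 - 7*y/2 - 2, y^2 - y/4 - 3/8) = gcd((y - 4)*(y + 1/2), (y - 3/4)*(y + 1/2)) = y + 1/2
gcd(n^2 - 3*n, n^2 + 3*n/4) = n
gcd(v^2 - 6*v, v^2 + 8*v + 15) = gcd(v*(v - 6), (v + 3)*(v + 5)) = 1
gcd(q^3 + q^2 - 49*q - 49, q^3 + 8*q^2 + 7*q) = q^2 + 8*q + 7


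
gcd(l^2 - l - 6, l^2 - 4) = l + 2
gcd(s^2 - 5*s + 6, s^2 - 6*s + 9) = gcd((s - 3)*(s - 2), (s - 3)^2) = s - 3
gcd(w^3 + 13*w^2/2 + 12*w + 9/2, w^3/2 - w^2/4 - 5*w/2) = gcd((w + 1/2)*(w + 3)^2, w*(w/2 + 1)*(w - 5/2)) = 1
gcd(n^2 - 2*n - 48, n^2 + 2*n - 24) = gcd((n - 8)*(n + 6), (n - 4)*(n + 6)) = n + 6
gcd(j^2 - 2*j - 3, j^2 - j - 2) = j + 1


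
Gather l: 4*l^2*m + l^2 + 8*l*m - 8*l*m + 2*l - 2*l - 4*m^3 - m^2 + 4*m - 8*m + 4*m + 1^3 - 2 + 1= l^2*(4*m + 1) - 4*m^3 - m^2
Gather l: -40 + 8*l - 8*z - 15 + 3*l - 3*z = 11*l - 11*z - 55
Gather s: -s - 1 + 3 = 2 - s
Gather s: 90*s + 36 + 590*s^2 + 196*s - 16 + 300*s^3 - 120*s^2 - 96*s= 300*s^3 + 470*s^2 + 190*s + 20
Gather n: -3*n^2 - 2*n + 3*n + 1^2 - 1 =-3*n^2 + n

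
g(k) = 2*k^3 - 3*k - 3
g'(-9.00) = 483.00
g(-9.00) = -1434.00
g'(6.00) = 213.00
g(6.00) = 411.00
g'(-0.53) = -1.31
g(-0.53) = -1.71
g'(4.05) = 95.42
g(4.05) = 117.71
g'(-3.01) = 51.36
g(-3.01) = -48.51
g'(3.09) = 54.29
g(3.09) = 46.74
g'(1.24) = 6.23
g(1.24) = -2.91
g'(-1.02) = 3.24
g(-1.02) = -2.06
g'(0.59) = -0.91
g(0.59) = -4.36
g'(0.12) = -2.91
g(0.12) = -3.36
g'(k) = 6*k^2 - 3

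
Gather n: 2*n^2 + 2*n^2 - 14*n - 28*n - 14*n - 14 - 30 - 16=4*n^2 - 56*n - 60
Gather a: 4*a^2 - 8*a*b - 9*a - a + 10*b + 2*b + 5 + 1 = 4*a^2 + a*(-8*b - 10) + 12*b + 6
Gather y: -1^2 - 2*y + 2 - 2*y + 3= 4 - 4*y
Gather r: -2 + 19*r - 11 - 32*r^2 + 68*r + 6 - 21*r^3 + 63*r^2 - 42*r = -21*r^3 + 31*r^2 + 45*r - 7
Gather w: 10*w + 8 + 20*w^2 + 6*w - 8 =20*w^2 + 16*w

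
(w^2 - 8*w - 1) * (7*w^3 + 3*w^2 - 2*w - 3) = 7*w^5 - 53*w^4 - 33*w^3 + 10*w^2 + 26*w + 3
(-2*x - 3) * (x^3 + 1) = -2*x^4 - 3*x^3 - 2*x - 3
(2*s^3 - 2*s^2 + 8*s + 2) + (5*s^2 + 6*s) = 2*s^3 + 3*s^2 + 14*s + 2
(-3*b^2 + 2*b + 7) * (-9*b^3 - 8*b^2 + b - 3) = 27*b^5 + 6*b^4 - 82*b^3 - 45*b^2 + b - 21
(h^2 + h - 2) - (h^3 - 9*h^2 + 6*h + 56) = -h^3 + 10*h^2 - 5*h - 58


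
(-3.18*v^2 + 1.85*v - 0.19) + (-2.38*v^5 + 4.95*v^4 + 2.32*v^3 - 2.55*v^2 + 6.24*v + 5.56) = -2.38*v^5 + 4.95*v^4 + 2.32*v^3 - 5.73*v^2 + 8.09*v + 5.37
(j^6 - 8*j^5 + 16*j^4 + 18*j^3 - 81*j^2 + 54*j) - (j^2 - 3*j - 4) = j^6 - 8*j^5 + 16*j^4 + 18*j^3 - 82*j^2 + 57*j + 4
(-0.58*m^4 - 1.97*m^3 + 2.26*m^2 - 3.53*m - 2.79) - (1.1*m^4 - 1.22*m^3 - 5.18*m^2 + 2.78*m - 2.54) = -1.68*m^4 - 0.75*m^3 + 7.44*m^2 - 6.31*m - 0.25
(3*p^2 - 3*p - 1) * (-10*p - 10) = -30*p^3 + 40*p + 10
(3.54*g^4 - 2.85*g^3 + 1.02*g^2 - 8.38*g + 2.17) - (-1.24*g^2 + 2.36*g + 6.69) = 3.54*g^4 - 2.85*g^3 + 2.26*g^2 - 10.74*g - 4.52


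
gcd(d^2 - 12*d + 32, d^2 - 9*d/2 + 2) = d - 4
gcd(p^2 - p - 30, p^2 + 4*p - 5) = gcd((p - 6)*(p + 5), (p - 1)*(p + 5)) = p + 5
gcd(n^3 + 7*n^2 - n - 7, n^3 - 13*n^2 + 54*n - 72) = 1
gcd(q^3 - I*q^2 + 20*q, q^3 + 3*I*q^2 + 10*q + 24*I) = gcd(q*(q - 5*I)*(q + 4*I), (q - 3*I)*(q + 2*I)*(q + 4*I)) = q + 4*I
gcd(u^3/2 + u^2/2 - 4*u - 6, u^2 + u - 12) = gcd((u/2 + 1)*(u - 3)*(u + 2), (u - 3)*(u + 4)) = u - 3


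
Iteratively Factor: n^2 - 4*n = (n - 4)*(n)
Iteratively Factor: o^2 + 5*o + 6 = (o + 3)*(o + 2)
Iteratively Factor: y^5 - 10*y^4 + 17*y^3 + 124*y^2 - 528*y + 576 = (y + 4)*(y^4 - 14*y^3 + 73*y^2 - 168*y + 144) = (y - 4)*(y + 4)*(y^3 - 10*y^2 + 33*y - 36) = (y - 4)*(y - 3)*(y + 4)*(y^2 - 7*y + 12) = (y - 4)*(y - 3)^2*(y + 4)*(y - 4)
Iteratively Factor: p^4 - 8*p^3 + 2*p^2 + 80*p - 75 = (p - 1)*(p^3 - 7*p^2 - 5*p + 75) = (p - 1)*(p + 3)*(p^2 - 10*p + 25) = (p - 5)*(p - 1)*(p + 3)*(p - 5)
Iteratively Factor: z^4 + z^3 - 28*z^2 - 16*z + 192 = (z + 4)*(z^3 - 3*z^2 - 16*z + 48) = (z - 4)*(z + 4)*(z^2 + z - 12) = (z - 4)*(z - 3)*(z + 4)*(z + 4)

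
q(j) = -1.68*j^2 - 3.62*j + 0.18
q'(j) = -3.36*j - 3.62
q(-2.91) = -3.51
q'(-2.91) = 6.16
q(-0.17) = 0.75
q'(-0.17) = -3.05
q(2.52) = -19.61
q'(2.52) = -12.09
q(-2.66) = -2.08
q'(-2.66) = 5.32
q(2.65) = -21.21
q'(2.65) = -12.52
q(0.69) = -3.12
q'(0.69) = -5.94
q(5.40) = -68.36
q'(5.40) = -21.76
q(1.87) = -12.46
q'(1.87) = -9.90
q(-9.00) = -103.32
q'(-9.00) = 26.62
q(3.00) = -25.80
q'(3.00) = -13.70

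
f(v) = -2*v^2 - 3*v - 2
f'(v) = -4*v - 3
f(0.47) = -3.85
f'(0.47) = -4.88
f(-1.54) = -2.12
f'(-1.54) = 3.16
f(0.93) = -6.52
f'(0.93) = -6.72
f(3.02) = -29.30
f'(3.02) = -15.08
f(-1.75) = -2.88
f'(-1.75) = 4.00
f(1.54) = -11.36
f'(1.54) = -9.16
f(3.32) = -34.00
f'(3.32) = -16.28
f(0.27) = -2.96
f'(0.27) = -4.08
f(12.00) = -326.00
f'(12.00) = -51.00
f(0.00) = -2.00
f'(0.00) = -3.00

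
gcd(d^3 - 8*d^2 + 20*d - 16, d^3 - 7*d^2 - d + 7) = 1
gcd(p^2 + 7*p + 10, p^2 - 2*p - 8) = p + 2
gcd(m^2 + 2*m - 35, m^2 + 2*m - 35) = m^2 + 2*m - 35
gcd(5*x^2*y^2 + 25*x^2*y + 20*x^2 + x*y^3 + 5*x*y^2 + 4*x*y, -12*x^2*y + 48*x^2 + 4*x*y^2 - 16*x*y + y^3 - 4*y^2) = 1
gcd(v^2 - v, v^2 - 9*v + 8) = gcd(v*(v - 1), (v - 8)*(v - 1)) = v - 1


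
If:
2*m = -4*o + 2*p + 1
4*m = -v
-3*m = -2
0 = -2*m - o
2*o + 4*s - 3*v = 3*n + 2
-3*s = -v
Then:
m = 2/3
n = -2/27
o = -4/3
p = -5/2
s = -8/9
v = -8/3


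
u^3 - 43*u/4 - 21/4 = (u - 7/2)*(u + 1/2)*(u + 3)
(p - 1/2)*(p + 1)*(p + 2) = p^3 + 5*p^2/2 + p/2 - 1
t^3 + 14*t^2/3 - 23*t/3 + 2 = (t - 1)*(t - 1/3)*(t + 6)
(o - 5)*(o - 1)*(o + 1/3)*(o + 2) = o^4 - 11*o^3/3 - 25*o^2/3 + 23*o/3 + 10/3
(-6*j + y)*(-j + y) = 6*j^2 - 7*j*y + y^2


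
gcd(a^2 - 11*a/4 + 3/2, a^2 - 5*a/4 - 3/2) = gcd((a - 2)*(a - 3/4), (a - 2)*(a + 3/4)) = a - 2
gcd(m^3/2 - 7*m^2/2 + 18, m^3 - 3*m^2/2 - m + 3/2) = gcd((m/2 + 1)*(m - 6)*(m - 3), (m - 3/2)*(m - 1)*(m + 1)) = 1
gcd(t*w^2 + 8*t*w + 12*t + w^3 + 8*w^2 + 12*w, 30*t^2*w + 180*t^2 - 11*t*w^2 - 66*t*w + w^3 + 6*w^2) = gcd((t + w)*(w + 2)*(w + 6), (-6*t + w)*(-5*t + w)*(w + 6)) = w + 6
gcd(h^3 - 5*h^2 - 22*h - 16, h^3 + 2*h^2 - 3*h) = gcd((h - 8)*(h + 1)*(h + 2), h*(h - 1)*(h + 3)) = 1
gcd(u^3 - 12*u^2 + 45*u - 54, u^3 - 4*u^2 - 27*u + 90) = u^2 - 9*u + 18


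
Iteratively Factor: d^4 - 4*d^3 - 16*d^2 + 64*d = (d)*(d^3 - 4*d^2 - 16*d + 64) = d*(d + 4)*(d^2 - 8*d + 16) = d*(d - 4)*(d + 4)*(d - 4)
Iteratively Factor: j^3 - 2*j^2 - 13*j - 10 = (j + 2)*(j^2 - 4*j - 5) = (j - 5)*(j + 2)*(j + 1)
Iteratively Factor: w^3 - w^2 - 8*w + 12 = (w - 2)*(w^2 + w - 6) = (w - 2)*(w + 3)*(w - 2)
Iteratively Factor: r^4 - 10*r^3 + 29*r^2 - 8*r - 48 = (r - 4)*(r^3 - 6*r^2 + 5*r + 12) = (r - 4)*(r - 3)*(r^2 - 3*r - 4) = (r - 4)*(r - 3)*(r + 1)*(r - 4)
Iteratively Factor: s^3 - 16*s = (s)*(s^2 - 16) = s*(s - 4)*(s + 4)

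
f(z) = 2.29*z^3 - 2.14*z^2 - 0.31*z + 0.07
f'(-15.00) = 1609.64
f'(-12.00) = 1040.33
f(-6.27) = -646.58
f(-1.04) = -4.50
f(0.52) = -0.35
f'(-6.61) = 328.15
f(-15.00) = -8205.53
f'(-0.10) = 0.19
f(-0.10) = 0.08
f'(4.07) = 96.07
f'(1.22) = 4.69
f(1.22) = 0.66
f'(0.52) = -0.68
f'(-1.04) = 11.57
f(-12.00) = -4261.49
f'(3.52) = 69.75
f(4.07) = 117.75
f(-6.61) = -752.74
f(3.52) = 72.34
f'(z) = 6.87*z^2 - 4.28*z - 0.31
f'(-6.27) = 296.61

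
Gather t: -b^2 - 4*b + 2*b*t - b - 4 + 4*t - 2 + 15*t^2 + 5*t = -b^2 - 5*b + 15*t^2 + t*(2*b + 9) - 6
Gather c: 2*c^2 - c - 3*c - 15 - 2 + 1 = 2*c^2 - 4*c - 16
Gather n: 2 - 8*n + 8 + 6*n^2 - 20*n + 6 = 6*n^2 - 28*n + 16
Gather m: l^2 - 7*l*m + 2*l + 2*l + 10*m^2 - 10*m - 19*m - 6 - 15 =l^2 + 4*l + 10*m^2 + m*(-7*l - 29) - 21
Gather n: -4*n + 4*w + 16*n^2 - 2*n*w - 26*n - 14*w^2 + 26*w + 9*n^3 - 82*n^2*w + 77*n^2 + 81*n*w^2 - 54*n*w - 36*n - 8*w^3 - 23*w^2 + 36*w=9*n^3 + n^2*(93 - 82*w) + n*(81*w^2 - 56*w - 66) - 8*w^3 - 37*w^2 + 66*w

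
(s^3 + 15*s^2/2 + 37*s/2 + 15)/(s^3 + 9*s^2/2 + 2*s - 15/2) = (s + 2)/(s - 1)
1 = 1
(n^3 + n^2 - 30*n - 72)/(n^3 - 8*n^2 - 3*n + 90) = (n + 4)/(n - 5)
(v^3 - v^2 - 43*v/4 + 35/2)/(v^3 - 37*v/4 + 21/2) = (2*v - 5)/(2*v - 3)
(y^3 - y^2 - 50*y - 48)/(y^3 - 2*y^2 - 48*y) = (y + 1)/y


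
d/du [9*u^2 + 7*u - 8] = 18*u + 7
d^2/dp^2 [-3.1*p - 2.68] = 0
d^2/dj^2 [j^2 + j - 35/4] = 2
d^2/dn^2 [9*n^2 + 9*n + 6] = 18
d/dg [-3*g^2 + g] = 1 - 6*g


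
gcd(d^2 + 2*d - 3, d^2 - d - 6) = 1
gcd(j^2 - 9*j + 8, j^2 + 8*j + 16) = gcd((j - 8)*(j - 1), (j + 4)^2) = 1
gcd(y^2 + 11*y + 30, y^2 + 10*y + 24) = y + 6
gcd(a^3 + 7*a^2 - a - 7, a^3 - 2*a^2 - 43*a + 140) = a + 7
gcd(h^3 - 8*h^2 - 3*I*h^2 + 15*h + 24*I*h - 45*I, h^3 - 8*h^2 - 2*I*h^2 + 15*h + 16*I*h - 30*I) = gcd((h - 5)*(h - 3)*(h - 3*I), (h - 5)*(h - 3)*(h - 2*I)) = h^2 - 8*h + 15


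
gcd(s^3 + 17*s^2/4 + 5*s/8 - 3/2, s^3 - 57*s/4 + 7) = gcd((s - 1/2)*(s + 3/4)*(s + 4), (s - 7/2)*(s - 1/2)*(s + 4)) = s^2 + 7*s/2 - 2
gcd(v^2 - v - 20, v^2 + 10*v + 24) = v + 4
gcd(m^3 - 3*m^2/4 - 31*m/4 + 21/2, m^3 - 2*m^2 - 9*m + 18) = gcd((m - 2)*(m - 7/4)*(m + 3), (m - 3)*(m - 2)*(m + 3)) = m^2 + m - 6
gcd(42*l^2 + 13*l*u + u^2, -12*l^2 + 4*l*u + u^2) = 6*l + u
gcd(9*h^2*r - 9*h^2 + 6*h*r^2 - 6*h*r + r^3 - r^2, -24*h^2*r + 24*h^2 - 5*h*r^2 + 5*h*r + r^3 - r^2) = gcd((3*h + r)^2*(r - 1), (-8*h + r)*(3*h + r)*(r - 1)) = 3*h*r - 3*h + r^2 - r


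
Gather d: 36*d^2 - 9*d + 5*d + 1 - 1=36*d^2 - 4*d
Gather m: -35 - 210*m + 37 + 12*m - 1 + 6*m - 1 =-192*m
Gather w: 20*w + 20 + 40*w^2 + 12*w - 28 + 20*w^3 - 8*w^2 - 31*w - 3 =20*w^3 + 32*w^2 + w - 11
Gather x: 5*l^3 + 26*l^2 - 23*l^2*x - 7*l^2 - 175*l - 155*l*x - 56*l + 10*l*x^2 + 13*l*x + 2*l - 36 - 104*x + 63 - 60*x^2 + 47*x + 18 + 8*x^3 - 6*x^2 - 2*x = 5*l^3 + 19*l^2 - 229*l + 8*x^3 + x^2*(10*l - 66) + x*(-23*l^2 - 142*l - 59) + 45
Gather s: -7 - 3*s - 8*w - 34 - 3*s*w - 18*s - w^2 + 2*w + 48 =s*(-3*w - 21) - w^2 - 6*w + 7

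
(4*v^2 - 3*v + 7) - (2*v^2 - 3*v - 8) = 2*v^2 + 15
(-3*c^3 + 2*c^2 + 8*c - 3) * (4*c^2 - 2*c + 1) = -12*c^5 + 14*c^4 + 25*c^3 - 26*c^2 + 14*c - 3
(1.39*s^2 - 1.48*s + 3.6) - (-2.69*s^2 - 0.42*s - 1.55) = 4.08*s^2 - 1.06*s + 5.15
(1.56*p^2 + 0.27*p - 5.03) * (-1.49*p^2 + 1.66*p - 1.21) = -2.3244*p^4 + 2.1873*p^3 + 6.0553*p^2 - 8.6765*p + 6.0863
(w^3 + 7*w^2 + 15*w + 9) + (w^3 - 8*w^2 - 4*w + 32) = 2*w^3 - w^2 + 11*w + 41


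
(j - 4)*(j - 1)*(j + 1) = j^3 - 4*j^2 - j + 4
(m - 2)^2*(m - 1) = m^3 - 5*m^2 + 8*m - 4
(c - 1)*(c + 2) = c^2 + c - 2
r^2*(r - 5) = r^3 - 5*r^2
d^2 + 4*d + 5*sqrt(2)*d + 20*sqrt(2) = (d + 4)*(d + 5*sqrt(2))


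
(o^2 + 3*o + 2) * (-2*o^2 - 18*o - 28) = -2*o^4 - 24*o^3 - 86*o^2 - 120*o - 56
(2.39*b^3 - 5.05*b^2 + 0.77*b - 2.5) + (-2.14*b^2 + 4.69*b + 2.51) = 2.39*b^3 - 7.19*b^2 + 5.46*b + 0.00999999999999979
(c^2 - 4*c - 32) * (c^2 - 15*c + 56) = c^4 - 19*c^3 + 84*c^2 + 256*c - 1792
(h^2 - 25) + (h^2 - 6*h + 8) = 2*h^2 - 6*h - 17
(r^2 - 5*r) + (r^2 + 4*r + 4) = 2*r^2 - r + 4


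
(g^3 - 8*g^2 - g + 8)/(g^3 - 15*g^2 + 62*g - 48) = (g + 1)/(g - 6)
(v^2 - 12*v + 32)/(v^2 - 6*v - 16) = (v - 4)/(v + 2)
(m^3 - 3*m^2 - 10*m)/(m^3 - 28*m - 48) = m*(m - 5)/(m^2 - 2*m - 24)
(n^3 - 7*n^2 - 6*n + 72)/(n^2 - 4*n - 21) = (n^2 - 10*n + 24)/(n - 7)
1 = 1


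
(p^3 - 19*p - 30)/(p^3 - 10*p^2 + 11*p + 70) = (p + 3)/(p - 7)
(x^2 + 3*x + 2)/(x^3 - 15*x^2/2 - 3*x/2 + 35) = 2*(x + 1)/(2*x^2 - 19*x + 35)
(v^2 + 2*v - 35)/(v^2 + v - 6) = (v^2 + 2*v - 35)/(v^2 + v - 6)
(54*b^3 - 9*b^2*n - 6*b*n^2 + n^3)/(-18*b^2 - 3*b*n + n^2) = -3*b + n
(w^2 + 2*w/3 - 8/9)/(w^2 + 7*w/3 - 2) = (w + 4/3)/(w + 3)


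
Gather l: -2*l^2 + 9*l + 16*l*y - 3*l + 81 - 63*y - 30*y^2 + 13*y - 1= -2*l^2 + l*(16*y + 6) - 30*y^2 - 50*y + 80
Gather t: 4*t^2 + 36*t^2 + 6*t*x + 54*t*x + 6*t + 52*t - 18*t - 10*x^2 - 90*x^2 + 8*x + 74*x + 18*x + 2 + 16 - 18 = 40*t^2 + t*(60*x + 40) - 100*x^2 + 100*x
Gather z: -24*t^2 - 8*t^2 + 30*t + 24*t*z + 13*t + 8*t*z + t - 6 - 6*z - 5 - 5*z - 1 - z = -32*t^2 + 44*t + z*(32*t - 12) - 12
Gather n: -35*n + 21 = 21 - 35*n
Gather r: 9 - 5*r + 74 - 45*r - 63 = 20 - 50*r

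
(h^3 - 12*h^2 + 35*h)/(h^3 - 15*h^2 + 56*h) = (h - 5)/(h - 8)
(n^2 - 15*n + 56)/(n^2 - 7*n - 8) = (n - 7)/(n + 1)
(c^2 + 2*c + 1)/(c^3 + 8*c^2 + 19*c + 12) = (c + 1)/(c^2 + 7*c + 12)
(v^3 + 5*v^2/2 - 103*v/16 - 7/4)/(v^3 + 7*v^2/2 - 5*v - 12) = (16*v^2 - 24*v - 7)/(8*(2*v^2 - v - 6))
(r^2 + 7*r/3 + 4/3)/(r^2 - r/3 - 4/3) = (3*r + 4)/(3*r - 4)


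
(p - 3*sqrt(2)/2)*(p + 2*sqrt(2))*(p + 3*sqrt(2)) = p^3 + 7*sqrt(2)*p^2/2 - 3*p - 18*sqrt(2)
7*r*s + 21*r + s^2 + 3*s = (7*r + s)*(s + 3)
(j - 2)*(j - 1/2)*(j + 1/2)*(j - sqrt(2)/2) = j^4 - 2*j^3 - sqrt(2)*j^3/2 - j^2/4 + sqrt(2)*j^2 + sqrt(2)*j/8 + j/2 - sqrt(2)/4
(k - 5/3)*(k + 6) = k^2 + 13*k/3 - 10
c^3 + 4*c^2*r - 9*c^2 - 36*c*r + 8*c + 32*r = (c - 8)*(c - 1)*(c + 4*r)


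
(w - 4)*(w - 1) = w^2 - 5*w + 4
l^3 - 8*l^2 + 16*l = l*(l - 4)^2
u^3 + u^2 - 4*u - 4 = (u - 2)*(u + 1)*(u + 2)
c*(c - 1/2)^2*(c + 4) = c^4 + 3*c^3 - 15*c^2/4 + c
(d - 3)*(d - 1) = d^2 - 4*d + 3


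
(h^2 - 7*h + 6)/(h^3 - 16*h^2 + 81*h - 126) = (h - 1)/(h^2 - 10*h + 21)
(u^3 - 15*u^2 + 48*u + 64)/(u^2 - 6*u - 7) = (u^2 - 16*u + 64)/(u - 7)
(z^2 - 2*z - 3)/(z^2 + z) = (z - 3)/z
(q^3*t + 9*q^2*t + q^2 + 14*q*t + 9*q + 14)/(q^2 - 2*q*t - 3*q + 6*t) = (q^3*t + 9*q^2*t + q^2 + 14*q*t + 9*q + 14)/(q^2 - 2*q*t - 3*q + 6*t)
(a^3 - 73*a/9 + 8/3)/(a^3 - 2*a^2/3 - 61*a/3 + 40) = (a^2 + 8*a/3 - 1)/(a^2 + 2*a - 15)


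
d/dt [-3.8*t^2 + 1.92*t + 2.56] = 1.92 - 7.6*t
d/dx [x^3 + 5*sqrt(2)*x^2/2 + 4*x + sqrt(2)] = 3*x^2 + 5*sqrt(2)*x + 4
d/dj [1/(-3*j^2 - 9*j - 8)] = 3*(2*j + 3)/(3*j^2 + 9*j + 8)^2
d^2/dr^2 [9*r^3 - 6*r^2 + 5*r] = 54*r - 12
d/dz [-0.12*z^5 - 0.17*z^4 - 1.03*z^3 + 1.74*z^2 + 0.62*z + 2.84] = -0.6*z^4 - 0.68*z^3 - 3.09*z^2 + 3.48*z + 0.62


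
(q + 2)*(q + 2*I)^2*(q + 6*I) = q^4 + 2*q^3 + 10*I*q^3 - 28*q^2 + 20*I*q^2 - 56*q - 24*I*q - 48*I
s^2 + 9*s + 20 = (s + 4)*(s + 5)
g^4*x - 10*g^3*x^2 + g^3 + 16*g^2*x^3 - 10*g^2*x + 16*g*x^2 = g*(g - 8*x)*(g - 2*x)*(g*x + 1)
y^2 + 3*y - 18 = (y - 3)*(y + 6)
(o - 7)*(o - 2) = o^2 - 9*o + 14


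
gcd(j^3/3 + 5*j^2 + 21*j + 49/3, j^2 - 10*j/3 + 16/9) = 1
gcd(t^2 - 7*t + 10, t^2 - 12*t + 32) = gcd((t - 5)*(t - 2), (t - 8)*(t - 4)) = 1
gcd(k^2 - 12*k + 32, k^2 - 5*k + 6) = 1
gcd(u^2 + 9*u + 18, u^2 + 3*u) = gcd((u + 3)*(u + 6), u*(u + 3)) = u + 3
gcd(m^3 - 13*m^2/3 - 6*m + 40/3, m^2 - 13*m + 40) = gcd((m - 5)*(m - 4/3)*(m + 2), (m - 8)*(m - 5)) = m - 5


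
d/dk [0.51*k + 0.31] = 0.510000000000000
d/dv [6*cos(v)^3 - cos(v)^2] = 2*(1 - 9*cos(v))*sin(v)*cos(v)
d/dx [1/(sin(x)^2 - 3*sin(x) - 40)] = (3 - 2*sin(x))*cos(x)/((sin(x) - 8)^2*(sin(x) + 5)^2)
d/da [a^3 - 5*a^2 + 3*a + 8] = 3*a^2 - 10*a + 3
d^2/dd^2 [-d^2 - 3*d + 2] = -2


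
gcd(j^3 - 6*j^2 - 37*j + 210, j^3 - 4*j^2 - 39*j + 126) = j^2 - j - 42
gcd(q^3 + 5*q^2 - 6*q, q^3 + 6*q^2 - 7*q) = q^2 - q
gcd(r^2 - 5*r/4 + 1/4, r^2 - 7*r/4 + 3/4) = r - 1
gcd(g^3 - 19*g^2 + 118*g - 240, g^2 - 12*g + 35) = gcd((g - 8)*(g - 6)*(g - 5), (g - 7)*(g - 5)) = g - 5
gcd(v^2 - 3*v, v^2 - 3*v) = v^2 - 3*v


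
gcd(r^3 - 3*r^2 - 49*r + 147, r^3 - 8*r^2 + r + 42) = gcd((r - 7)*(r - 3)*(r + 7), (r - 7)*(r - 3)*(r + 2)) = r^2 - 10*r + 21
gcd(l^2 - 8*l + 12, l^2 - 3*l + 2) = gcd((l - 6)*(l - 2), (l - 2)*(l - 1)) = l - 2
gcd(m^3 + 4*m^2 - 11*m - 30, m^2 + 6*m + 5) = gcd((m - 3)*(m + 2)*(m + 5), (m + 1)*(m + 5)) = m + 5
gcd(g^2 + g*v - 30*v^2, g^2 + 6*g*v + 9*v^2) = 1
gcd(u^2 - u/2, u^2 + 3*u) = u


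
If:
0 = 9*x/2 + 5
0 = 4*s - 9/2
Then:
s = 9/8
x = -10/9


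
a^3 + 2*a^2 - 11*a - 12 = (a - 3)*(a + 1)*(a + 4)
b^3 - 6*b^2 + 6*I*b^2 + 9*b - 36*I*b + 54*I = (b - 3)^2*(b + 6*I)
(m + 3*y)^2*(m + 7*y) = m^3 + 13*m^2*y + 51*m*y^2 + 63*y^3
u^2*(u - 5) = u^3 - 5*u^2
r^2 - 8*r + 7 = (r - 7)*(r - 1)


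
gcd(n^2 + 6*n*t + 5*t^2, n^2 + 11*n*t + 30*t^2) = n + 5*t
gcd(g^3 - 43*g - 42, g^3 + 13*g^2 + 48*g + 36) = g^2 + 7*g + 6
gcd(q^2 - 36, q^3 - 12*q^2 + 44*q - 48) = q - 6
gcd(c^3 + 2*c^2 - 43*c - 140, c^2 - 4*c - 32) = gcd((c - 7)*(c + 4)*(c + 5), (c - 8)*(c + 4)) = c + 4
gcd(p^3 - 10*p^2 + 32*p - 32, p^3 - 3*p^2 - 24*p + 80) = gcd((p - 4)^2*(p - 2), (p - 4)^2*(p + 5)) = p^2 - 8*p + 16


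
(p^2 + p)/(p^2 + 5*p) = (p + 1)/(p + 5)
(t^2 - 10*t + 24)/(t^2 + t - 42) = (t - 4)/(t + 7)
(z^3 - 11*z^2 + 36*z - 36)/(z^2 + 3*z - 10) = (z^2 - 9*z + 18)/(z + 5)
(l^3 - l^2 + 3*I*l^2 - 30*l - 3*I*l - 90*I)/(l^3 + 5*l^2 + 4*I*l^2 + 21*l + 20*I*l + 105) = (l^2 + 3*l*(-2 + I) - 18*I)/(l^2 + 4*I*l + 21)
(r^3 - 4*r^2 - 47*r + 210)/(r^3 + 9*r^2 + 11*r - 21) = (r^2 - 11*r + 30)/(r^2 + 2*r - 3)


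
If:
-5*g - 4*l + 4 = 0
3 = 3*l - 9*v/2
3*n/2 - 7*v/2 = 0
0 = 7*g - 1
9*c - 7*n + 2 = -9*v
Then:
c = -181/567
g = 1/7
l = 23/28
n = -5/18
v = -5/42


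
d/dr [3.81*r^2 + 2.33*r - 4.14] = 7.62*r + 2.33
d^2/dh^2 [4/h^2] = 24/h^4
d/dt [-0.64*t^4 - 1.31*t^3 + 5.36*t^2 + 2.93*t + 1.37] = -2.56*t^3 - 3.93*t^2 + 10.72*t + 2.93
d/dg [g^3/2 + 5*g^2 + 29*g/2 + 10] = 3*g^2/2 + 10*g + 29/2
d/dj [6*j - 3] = 6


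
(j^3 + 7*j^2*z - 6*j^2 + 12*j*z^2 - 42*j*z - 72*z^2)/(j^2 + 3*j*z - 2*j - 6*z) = (j^2 + 4*j*z - 6*j - 24*z)/(j - 2)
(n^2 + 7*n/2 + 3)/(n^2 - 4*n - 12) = (n + 3/2)/(n - 6)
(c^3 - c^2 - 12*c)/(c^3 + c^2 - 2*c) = (c^2 - c - 12)/(c^2 + c - 2)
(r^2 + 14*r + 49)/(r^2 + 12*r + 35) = (r + 7)/(r + 5)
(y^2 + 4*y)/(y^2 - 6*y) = (y + 4)/(y - 6)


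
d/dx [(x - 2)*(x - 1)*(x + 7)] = 3*x^2 + 8*x - 19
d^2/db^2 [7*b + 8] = 0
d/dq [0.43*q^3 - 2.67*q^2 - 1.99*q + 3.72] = 1.29*q^2 - 5.34*q - 1.99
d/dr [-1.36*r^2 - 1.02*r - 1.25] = -2.72*r - 1.02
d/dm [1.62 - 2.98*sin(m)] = -2.98*cos(m)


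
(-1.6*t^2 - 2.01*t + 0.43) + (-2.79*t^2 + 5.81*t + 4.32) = -4.39*t^2 + 3.8*t + 4.75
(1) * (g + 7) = g + 7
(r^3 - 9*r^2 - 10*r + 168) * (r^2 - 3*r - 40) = r^5 - 12*r^4 - 23*r^3 + 558*r^2 - 104*r - 6720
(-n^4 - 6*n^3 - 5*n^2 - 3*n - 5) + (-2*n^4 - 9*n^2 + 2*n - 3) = -3*n^4 - 6*n^3 - 14*n^2 - n - 8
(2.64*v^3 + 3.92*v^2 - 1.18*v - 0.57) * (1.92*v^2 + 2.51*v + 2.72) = 5.0688*v^5 + 14.1528*v^4 + 14.7544*v^3 + 6.6062*v^2 - 4.6403*v - 1.5504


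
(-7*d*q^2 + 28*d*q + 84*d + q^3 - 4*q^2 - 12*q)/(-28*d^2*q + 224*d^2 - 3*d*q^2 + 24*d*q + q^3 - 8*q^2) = (q^2 - 4*q - 12)/(4*d*q - 32*d + q^2 - 8*q)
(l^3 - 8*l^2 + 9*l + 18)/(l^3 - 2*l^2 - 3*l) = (l - 6)/l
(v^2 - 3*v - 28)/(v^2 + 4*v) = (v - 7)/v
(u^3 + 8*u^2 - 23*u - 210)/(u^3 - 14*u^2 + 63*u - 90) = (u^2 + 13*u + 42)/(u^2 - 9*u + 18)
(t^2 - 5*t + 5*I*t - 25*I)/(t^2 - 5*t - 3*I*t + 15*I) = (t + 5*I)/(t - 3*I)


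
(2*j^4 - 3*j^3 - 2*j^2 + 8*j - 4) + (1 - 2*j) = 2*j^4 - 3*j^3 - 2*j^2 + 6*j - 3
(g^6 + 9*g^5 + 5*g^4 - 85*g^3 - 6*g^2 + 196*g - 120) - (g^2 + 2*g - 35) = g^6 + 9*g^5 + 5*g^4 - 85*g^3 - 7*g^2 + 194*g - 85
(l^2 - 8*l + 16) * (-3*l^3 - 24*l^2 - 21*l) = -3*l^5 + 123*l^3 - 216*l^2 - 336*l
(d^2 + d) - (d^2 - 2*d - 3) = 3*d + 3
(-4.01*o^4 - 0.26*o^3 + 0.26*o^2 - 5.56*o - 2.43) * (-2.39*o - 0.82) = 9.5839*o^5 + 3.9096*o^4 - 0.4082*o^3 + 13.0752*o^2 + 10.3669*o + 1.9926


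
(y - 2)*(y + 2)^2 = y^3 + 2*y^2 - 4*y - 8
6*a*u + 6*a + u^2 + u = (6*a + u)*(u + 1)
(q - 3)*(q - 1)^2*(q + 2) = q^4 - 3*q^3 - 3*q^2 + 11*q - 6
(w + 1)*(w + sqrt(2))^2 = w^3 + w^2 + 2*sqrt(2)*w^2 + 2*w + 2*sqrt(2)*w + 2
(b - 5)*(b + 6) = b^2 + b - 30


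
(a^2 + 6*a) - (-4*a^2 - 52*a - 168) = 5*a^2 + 58*a + 168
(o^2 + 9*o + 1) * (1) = o^2 + 9*o + 1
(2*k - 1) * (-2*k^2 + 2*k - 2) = -4*k^3 + 6*k^2 - 6*k + 2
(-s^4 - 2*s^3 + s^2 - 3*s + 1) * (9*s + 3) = -9*s^5 - 21*s^4 + 3*s^3 - 24*s^2 + 3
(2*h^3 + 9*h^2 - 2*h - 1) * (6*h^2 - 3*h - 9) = 12*h^5 + 48*h^4 - 57*h^3 - 81*h^2 + 21*h + 9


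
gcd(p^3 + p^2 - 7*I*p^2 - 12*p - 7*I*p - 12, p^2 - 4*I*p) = p - 4*I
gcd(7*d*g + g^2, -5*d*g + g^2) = g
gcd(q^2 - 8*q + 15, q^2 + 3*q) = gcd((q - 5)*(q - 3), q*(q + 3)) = 1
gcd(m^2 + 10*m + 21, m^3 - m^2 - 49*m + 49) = m + 7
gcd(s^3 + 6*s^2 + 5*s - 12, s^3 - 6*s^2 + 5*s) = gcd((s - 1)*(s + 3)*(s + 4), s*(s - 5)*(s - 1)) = s - 1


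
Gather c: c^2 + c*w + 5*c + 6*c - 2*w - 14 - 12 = c^2 + c*(w + 11) - 2*w - 26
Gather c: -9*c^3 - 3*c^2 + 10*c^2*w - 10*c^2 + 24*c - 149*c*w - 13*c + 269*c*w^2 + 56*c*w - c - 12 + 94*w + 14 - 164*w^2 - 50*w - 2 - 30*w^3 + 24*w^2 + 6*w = -9*c^3 + c^2*(10*w - 13) + c*(269*w^2 - 93*w + 10) - 30*w^3 - 140*w^2 + 50*w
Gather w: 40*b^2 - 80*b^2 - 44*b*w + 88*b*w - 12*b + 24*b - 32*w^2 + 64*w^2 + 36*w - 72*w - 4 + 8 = -40*b^2 + 12*b + 32*w^2 + w*(44*b - 36) + 4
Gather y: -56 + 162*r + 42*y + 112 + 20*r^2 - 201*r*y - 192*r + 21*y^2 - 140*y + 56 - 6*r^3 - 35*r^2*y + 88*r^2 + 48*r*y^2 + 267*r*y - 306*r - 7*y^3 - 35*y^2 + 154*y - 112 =-6*r^3 + 108*r^2 - 336*r - 7*y^3 + y^2*(48*r - 14) + y*(-35*r^2 + 66*r + 56)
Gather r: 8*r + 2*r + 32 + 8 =10*r + 40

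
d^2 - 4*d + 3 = (d - 3)*(d - 1)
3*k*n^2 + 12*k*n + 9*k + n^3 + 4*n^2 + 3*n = (3*k + n)*(n + 1)*(n + 3)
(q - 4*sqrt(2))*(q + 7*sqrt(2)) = q^2 + 3*sqrt(2)*q - 56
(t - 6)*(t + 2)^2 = t^3 - 2*t^2 - 20*t - 24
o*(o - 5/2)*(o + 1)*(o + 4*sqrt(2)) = o^4 - 3*o^3/2 + 4*sqrt(2)*o^3 - 6*sqrt(2)*o^2 - 5*o^2/2 - 10*sqrt(2)*o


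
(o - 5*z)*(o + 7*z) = o^2 + 2*o*z - 35*z^2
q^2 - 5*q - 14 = (q - 7)*(q + 2)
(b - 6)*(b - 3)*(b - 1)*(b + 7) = b^4 - 3*b^3 - 43*b^2 + 171*b - 126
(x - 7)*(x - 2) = x^2 - 9*x + 14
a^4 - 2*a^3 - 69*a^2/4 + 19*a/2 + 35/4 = (a - 5)*(a - 1)*(a + 1/2)*(a + 7/2)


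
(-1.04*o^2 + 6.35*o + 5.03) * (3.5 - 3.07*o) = 3.1928*o^3 - 23.1345*o^2 + 6.7829*o + 17.605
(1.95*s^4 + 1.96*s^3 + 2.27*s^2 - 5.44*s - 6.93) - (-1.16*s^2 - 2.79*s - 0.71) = 1.95*s^4 + 1.96*s^3 + 3.43*s^2 - 2.65*s - 6.22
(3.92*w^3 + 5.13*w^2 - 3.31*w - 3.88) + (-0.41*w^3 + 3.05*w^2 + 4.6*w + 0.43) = 3.51*w^3 + 8.18*w^2 + 1.29*w - 3.45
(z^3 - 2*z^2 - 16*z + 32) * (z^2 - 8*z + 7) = z^5 - 10*z^4 + 7*z^3 + 146*z^2 - 368*z + 224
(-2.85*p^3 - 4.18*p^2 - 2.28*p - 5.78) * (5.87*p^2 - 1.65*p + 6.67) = -16.7295*p^5 - 19.8341*p^4 - 25.4961*p^3 - 58.0472*p^2 - 5.6706*p - 38.5526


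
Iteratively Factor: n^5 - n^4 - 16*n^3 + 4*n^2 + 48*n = (n - 2)*(n^4 + n^3 - 14*n^2 - 24*n) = n*(n - 2)*(n^3 + n^2 - 14*n - 24) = n*(n - 2)*(n + 3)*(n^2 - 2*n - 8) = n*(n - 4)*(n - 2)*(n + 3)*(n + 2)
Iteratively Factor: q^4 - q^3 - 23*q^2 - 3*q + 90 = (q + 3)*(q^3 - 4*q^2 - 11*q + 30) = (q - 2)*(q + 3)*(q^2 - 2*q - 15) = (q - 2)*(q + 3)^2*(q - 5)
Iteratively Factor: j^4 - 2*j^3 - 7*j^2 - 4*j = (j)*(j^3 - 2*j^2 - 7*j - 4) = j*(j - 4)*(j^2 + 2*j + 1) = j*(j - 4)*(j + 1)*(j + 1)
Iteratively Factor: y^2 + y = (y + 1)*(y)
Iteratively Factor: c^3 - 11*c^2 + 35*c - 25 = (c - 5)*(c^2 - 6*c + 5) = (c - 5)^2*(c - 1)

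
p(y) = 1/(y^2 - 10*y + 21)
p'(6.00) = -0.22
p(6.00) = -0.33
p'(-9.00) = 0.00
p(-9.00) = 0.01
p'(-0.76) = 0.01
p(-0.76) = 0.03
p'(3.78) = 0.39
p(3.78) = -0.40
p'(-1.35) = 0.01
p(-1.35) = 0.03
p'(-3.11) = 0.00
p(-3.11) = 0.02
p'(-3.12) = 0.00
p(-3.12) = 0.02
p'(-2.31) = 0.01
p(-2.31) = 0.02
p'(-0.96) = 0.01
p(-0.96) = 0.03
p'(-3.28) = 0.00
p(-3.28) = 0.02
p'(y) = (10 - 2*y)/(y^2 - 10*y + 21)^2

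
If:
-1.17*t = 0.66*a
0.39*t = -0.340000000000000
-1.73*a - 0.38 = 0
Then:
No Solution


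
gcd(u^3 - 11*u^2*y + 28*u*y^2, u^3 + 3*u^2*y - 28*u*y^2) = -u^2 + 4*u*y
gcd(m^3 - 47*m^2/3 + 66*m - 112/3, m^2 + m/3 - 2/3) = m - 2/3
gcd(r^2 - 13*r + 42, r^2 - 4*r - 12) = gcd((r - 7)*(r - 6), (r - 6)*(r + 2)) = r - 6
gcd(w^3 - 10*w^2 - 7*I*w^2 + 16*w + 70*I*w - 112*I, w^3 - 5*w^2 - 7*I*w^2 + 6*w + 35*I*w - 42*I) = w^2 + w*(-2 - 7*I) + 14*I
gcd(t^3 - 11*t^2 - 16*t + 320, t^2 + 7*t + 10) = t + 5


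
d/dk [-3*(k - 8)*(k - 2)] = 30 - 6*k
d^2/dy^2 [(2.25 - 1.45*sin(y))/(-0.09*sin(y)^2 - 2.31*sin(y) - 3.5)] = (-0.011745*sin(y)^5 + 0.374355*sin(y)^4 + 4.167315*sin(y)^3 + 20.785125*sin(y)^2 - 41.5009*sin(y) - 46.04145)/(0.09*sin(y)^2 + 2.31*sin(y) + 3.5)^3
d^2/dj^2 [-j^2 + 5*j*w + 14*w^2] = -2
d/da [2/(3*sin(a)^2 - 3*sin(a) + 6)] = 2*(1 - 2*sin(a))*cos(a)/(3*(sin(a)^2 - sin(a) + 2)^2)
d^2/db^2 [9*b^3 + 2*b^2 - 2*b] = 54*b + 4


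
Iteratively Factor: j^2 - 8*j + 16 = (j - 4)*(j - 4)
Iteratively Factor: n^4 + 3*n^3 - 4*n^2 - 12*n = (n - 2)*(n^3 + 5*n^2 + 6*n) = (n - 2)*(n + 3)*(n^2 + 2*n) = n*(n - 2)*(n + 3)*(n + 2)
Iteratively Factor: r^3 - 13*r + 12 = (r - 3)*(r^2 + 3*r - 4) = (r - 3)*(r - 1)*(r + 4)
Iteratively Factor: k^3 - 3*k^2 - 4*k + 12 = (k + 2)*(k^2 - 5*k + 6) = (k - 3)*(k + 2)*(k - 2)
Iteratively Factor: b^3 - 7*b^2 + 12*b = (b)*(b^2 - 7*b + 12) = b*(b - 4)*(b - 3)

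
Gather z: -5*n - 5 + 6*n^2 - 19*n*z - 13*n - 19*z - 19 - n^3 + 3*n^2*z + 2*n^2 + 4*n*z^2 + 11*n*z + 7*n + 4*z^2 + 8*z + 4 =-n^3 + 8*n^2 - 11*n + z^2*(4*n + 4) + z*(3*n^2 - 8*n - 11) - 20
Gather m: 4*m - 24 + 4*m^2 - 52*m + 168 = 4*m^2 - 48*m + 144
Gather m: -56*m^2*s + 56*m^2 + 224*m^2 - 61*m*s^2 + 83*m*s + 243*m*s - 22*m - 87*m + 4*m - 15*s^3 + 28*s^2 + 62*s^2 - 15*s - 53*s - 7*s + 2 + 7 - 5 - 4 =m^2*(280 - 56*s) + m*(-61*s^2 + 326*s - 105) - 15*s^3 + 90*s^2 - 75*s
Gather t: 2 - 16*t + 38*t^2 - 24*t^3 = -24*t^3 + 38*t^2 - 16*t + 2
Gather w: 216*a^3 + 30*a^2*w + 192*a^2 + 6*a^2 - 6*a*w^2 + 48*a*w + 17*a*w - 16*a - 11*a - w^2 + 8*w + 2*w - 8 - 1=216*a^3 + 198*a^2 - 27*a + w^2*(-6*a - 1) + w*(30*a^2 + 65*a + 10) - 9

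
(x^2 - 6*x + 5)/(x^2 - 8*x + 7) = (x - 5)/(x - 7)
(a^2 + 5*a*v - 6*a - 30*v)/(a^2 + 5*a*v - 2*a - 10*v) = (a - 6)/(a - 2)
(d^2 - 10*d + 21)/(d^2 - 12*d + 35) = (d - 3)/(d - 5)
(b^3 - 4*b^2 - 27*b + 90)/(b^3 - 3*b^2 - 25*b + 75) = (b - 6)/(b - 5)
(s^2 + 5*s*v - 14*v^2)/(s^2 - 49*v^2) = (s - 2*v)/(s - 7*v)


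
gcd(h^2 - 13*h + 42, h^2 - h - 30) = h - 6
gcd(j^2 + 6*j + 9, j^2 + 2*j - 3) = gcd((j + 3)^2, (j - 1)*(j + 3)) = j + 3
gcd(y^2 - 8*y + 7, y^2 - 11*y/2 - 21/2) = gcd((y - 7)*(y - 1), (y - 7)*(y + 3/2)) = y - 7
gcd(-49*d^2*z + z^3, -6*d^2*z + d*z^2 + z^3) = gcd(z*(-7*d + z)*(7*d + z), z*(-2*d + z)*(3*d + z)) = z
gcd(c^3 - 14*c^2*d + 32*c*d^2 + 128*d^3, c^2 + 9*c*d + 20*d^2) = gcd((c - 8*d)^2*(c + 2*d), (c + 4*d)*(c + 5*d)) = 1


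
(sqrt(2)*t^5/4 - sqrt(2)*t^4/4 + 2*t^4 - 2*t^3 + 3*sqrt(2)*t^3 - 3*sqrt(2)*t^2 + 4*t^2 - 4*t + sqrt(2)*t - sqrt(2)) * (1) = sqrt(2)*t^5/4 - sqrt(2)*t^4/4 + 2*t^4 - 2*t^3 + 3*sqrt(2)*t^3 - 3*sqrt(2)*t^2 + 4*t^2 - 4*t + sqrt(2)*t - sqrt(2)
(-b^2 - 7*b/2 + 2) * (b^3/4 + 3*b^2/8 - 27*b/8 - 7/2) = -b^5/4 - 5*b^4/4 + 41*b^3/16 + 257*b^2/16 + 11*b/2 - 7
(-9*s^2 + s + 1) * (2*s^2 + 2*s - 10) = -18*s^4 - 16*s^3 + 94*s^2 - 8*s - 10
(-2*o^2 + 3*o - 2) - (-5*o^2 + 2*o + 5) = 3*o^2 + o - 7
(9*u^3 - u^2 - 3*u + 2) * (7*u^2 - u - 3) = 63*u^5 - 16*u^4 - 47*u^3 + 20*u^2 + 7*u - 6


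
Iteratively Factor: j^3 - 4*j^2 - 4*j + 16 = (j - 4)*(j^2 - 4) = (j - 4)*(j + 2)*(j - 2)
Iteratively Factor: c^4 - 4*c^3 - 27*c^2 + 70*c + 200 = (c + 2)*(c^3 - 6*c^2 - 15*c + 100) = (c - 5)*(c + 2)*(c^2 - c - 20) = (c - 5)^2*(c + 2)*(c + 4)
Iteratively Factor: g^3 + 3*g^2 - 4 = (g + 2)*(g^2 + g - 2) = (g + 2)^2*(g - 1)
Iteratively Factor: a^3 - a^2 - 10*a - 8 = (a - 4)*(a^2 + 3*a + 2) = (a - 4)*(a + 1)*(a + 2)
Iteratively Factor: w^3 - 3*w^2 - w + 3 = (w - 1)*(w^2 - 2*w - 3) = (w - 3)*(w - 1)*(w + 1)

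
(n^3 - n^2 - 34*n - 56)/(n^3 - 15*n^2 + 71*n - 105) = (n^2 + 6*n + 8)/(n^2 - 8*n + 15)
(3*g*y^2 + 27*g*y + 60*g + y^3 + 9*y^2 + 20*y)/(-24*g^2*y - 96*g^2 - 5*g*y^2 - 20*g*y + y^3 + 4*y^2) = (y + 5)/(-8*g + y)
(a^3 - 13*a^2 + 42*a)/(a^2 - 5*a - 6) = a*(a - 7)/(a + 1)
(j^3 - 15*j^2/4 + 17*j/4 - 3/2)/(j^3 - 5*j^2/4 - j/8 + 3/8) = 2*(j - 2)/(2*j + 1)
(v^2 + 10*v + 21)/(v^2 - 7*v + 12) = (v^2 + 10*v + 21)/(v^2 - 7*v + 12)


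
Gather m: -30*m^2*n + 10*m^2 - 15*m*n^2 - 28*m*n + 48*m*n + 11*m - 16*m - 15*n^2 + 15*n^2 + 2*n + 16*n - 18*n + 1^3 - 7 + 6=m^2*(10 - 30*n) + m*(-15*n^2 + 20*n - 5)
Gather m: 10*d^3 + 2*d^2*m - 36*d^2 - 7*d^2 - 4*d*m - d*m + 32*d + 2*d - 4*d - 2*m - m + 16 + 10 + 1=10*d^3 - 43*d^2 + 30*d + m*(2*d^2 - 5*d - 3) + 27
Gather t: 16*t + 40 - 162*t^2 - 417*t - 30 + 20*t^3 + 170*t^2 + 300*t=20*t^3 + 8*t^2 - 101*t + 10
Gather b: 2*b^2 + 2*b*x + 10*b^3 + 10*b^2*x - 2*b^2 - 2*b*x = 10*b^3 + 10*b^2*x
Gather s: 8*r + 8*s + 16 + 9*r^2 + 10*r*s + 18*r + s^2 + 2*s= 9*r^2 + 26*r + s^2 + s*(10*r + 10) + 16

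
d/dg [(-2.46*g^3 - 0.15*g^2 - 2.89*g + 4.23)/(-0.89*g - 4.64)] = (4.3788*g^3 + 34.3767*g^2 + 1.392*g + 17.1743)/(0.7921*g^2 + 8.2592*g + 21.5296)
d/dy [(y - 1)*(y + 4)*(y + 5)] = 3*y^2 + 16*y + 11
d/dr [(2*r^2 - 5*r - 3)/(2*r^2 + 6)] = (5*r^2 + 18*r - 15)/(2*(r^4 + 6*r^2 + 9))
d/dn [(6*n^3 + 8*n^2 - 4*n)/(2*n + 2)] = (6*n^3 + 13*n^2 + 8*n - 2)/(n^2 + 2*n + 1)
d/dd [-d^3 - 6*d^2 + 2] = 3*d*(-d - 4)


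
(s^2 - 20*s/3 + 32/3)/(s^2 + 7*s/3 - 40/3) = (s - 4)/(s + 5)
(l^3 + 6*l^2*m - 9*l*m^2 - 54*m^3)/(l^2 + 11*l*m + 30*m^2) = (l^2 - 9*m^2)/(l + 5*m)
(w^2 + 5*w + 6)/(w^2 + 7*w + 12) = (w + 2)/(w + 4)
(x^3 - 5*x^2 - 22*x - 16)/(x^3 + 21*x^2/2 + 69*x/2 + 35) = 2*(x^2 - 7*x - 8)/(2*x^2 + 17*x + 35)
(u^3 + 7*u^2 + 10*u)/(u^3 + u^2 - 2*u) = (u + 5)/(u - 1)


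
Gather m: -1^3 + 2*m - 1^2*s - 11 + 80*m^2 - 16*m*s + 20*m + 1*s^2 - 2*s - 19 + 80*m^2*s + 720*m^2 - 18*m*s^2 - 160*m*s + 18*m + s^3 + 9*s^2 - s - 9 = m^2*(80*s + 800) + m*(-18*s^2 - 176*s + 40) + s^3 + 10*s^2 - 4*s - 40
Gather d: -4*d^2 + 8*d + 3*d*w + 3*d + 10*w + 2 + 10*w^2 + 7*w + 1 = -4*d^2 + d*(3*w + 11) + 10*w^2 + 17*w + 3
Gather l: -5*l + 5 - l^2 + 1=-l^2 - 5*l + 6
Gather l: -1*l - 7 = -l - 7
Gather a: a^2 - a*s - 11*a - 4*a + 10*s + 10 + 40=a^2 + a*(-s - 15) + 10*s + 50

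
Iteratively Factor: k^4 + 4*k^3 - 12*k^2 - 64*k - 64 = (k + 2)*(k^3 + 2*k^2 - 16*k - 32) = (k - 4)*(k + 2)*(k^2 + 6*k + 8) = (k - 4)*(k + 2)*(k + 4)*(k + 2)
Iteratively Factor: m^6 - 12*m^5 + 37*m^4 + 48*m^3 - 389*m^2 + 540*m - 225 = (m - 1)*(m^5 - 11*m^4 + 26*m^3 + 74*m^2 - 315*m + 225) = (m - 3)*(m - 1)*(m^4 - 8*m^3 + 2*m^2 + 80*m - 75) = (m - 3)*(m - 1)*(m + 3)*(m^3 - 11*m^2 + 35*m - 25) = (m - 3)*(m - 1)^2*(m + 3)*(m^2 - 10*m + 25) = (m - 5)*(m - 3)*(m - 1)^2*(m + 3)*(m - 5)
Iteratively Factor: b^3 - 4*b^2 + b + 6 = (b - 2)*(b^2 - 2*b - 3) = (b - 2)*(b + 1)*(b - 3)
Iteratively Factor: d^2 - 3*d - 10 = (d - 5)*(d + 2)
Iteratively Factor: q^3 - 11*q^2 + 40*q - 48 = (q - 4)*(q^2 - 7*q + 12) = (q - 4)^2*(q - 3)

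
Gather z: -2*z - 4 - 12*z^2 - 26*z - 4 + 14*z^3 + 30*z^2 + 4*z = 14*z^3 + 18*z^2 - 24*z - 8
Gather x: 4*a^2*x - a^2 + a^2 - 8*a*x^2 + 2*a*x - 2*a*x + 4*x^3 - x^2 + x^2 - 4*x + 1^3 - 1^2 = -8*a*x^2 + 4*x^3 + x*(4*a^2 - 4)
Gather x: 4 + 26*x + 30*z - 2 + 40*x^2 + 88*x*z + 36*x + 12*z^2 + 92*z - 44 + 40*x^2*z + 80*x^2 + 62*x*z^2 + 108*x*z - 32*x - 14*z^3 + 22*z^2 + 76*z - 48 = x^2*(40*z + 120) + x*(62*z^2 + 196*z + 30) - 14*z^3 + 34*z^2 + 198*z - 90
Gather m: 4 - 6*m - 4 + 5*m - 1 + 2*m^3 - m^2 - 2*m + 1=2*m^3 - m^2 - 3*m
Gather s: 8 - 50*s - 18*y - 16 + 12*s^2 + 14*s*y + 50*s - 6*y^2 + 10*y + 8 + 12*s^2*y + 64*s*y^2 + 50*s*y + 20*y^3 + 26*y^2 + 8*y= s^2*(12*y + 12) + s*(64*y^2 + 64*y) + 20*y^3 + 20*y^2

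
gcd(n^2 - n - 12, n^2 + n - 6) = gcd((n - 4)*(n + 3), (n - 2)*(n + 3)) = n + 3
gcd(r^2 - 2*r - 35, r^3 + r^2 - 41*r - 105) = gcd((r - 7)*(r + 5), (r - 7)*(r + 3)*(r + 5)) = r^2 - 2*r - 35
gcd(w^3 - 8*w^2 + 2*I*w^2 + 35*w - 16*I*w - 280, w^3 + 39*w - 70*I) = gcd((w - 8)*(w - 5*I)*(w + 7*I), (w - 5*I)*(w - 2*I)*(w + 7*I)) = w^2 + 2*I*w + 35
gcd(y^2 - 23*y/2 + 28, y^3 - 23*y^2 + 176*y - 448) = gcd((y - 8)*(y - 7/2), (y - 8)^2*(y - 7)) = y - 8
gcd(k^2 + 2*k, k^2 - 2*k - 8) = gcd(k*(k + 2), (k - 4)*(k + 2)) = k + 2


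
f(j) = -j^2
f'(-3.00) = 6.00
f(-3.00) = -9.00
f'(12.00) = -24.00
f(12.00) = -144.00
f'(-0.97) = 1.94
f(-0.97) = -0.94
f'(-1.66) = 3.32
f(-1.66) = -2.76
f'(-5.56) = 11.12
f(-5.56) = -30.91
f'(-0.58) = 1.16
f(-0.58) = -0.34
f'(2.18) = -4.36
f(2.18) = -4.75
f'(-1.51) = 3.02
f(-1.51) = -2.28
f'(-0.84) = 1.68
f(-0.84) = -0.71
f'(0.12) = -0.24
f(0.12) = -0.01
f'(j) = -2*j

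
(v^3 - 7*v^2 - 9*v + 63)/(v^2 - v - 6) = (v^2 - 4*v - 21)/(v + 2)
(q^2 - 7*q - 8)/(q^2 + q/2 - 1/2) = 2*(q - 8)/(2*q - 1)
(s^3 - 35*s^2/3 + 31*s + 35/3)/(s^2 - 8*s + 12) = (3*s^3 - 35*s^2 + 93*s + 35)/(3*(s^2 - 8*s + 12))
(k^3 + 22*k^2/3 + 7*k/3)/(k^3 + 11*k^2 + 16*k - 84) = k*(3*k + 1)/(3*(k^2 + 4*k - 12))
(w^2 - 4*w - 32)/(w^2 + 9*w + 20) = (w - 8)/(w + 5)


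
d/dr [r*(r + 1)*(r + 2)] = 3*r^2 + 6*r + 2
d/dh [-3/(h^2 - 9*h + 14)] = 3*(2*h - 9)/(h^2 - 9*h + 14)^2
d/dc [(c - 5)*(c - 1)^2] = (c - 1)*(3*c - 11)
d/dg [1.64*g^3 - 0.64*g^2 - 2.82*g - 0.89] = 4.92*g^2 - 1.28*g - 2.82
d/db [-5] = 0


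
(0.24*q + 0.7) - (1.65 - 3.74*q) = 3.98*q - 0.95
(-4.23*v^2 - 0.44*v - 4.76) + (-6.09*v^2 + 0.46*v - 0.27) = -10.32*v^2 + 0.02*v - 5.03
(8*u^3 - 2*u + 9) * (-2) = -16*u^3 + 4*u - 18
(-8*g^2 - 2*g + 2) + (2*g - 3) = -8*g^2 - 1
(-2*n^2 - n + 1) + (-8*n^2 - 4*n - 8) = -10*n^2 - 5*n - 7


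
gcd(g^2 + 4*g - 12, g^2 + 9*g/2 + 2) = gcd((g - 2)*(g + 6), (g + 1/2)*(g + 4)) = 1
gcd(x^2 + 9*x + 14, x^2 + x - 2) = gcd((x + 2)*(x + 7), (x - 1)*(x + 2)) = x + 2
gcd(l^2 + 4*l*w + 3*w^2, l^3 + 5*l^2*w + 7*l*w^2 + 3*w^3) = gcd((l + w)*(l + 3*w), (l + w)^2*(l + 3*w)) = l^2 + 4*l*w + 3*w^2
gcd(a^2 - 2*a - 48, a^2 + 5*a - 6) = a + 6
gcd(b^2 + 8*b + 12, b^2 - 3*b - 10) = b + 2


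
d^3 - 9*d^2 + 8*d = d*(d - 8)*(d - 1)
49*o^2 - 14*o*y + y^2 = (-7*o + y)^2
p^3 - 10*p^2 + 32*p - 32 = (p - 4)^2*(p - 2)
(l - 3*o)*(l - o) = l^2 - 4*l*o + 3*o^2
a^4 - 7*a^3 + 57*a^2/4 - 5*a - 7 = (a - 7/2)*(a - 2)^2*(a + 1/2)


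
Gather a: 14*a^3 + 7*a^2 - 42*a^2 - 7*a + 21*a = 14*a^3 - 35*a^2 + 14*a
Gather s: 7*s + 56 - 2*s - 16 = 5*s + 40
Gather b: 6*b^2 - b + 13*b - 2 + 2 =6*b^2 + 12*b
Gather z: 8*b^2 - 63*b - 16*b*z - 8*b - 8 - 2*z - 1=8*b^2 - 71*b + z*(-16*b - 2) - 9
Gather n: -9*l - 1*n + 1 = -9*l - n + 1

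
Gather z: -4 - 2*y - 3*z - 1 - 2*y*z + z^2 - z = -2*y + z^2 + z*(-2*y - 4) - 5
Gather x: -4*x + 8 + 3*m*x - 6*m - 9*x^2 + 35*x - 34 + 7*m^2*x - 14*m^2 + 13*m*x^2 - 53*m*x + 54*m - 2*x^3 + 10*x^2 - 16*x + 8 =-14*m^2 + 48*m - 2*x^3 + x^2*(13*m + 1) + x*(7*m^2 - 50*m + 15) - 18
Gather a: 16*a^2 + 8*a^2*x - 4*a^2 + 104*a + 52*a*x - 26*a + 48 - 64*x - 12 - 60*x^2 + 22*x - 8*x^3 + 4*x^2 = a^2*(8*x + 12) + a*(52*x + 78) - 8*x^3 - 56*x^2 - 42*x + 36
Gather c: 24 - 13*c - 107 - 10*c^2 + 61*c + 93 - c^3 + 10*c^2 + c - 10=-c^3 + 49*c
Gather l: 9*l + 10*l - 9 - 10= 19*l - 19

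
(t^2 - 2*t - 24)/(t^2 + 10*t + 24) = (t - 6)/(t + 6)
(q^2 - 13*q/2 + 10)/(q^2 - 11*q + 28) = (q - 5/2)/(q - 7)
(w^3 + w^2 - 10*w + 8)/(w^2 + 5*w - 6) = (w^2 + 2*w - 8)/(w + 6)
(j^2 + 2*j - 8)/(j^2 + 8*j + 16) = (j - 2)/(j + 4)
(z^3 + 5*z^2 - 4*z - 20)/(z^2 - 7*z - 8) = (-z^3 - 5*z^2 + 4*z + 20)/(-z^2 + 7*z + 8)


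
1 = 1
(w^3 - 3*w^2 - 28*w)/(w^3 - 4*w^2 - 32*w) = (w - 7)/(w - 8)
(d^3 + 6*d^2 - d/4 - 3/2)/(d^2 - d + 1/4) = (2*d^2 + 13*d + 6)/(2*d - 1)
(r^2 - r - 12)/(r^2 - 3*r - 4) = (r + 3)/(r + 1)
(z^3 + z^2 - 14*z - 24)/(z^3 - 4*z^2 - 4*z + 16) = (z + 3)/(z - 2)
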